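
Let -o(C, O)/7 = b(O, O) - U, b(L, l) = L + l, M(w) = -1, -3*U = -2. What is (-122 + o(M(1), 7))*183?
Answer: -39406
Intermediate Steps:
U = 2/3 (U = -1/3*(-2) = 2/3 ≈ 0.66667)
o(C, O) = 14/3 - 14*O (o(C, O) = -7*((O + O) - 1*2/3) = -7*(2*O - 2/3) = -7*(-2/3 + 2*O) = 14/3 - 14*O)
(-122 + o(M(1), 7))*183 = (-122 + (14/3 - 14*7))*183 = (-122 + (14/3 - 98))*183 = (-122 - 280/3)*183 = -646/3*183 = -39406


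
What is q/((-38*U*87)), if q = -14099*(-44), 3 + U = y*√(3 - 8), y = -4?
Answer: 310178/49039 - 1240712*I*√5/147117 ≈ 6.3251 - 18.858*I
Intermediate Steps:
U = -3 - 4*I*√5 (U = -3 - 4*√(3 - 8) = -3 - 4*I*√5 ≈ -3.0 - 8.9443*I)
q = 620356
q/((-38*U*87)) = 620356/((-38*(-3 - 4*I*√5)*87)) = 620356/(((114 + 152*I*√5)*87)) = 620356/(9918 + 13224*I*√5)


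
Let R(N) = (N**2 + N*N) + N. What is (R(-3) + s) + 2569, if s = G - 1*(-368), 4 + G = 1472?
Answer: 4420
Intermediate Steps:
G = 1468 (G = -4 + 1472 = 1468)
R(N) = N + 2*N**2 (R(N) = (N**2 + N**2) + N = 2*N**2 + N = N + 2*N**2)
s = 1836 (s = 1468 - 1*(-368) = 1468 + 368 = 1836)
(R(-3) + s) + 2569 = (-3*(1 + 2*(-3)) + 1836) + 2569 = (-3*(1 - 6) + 1836) + 2569 = (-3*(-5) + 1836) + 2569 = (15 + 1836) + 2569 = 1851 + 2569 = 4420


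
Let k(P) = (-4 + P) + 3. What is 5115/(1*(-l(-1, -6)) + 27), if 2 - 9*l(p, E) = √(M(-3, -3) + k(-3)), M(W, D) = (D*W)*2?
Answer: 11094435/58067 - 46035*√14/58067 ≈ 188.10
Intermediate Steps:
k(P) = -1 + P
M(W, D) = 2*D*W
l(p, E) = 2/9 - √14/9 (l(p, E) = 2/9 - √(2*(-3)*(-3) + (-1 - 3))/9 = 2/9 - √(18 - 4)/9 = 2/9 - √14/9)
5115/(1*(-l(-1, -6)) + 27) = 5115/(1*(-(2/9 - √14/9)) + 27) = 5115/(1*(-2/9 + √14/9) + 27) = 5115/((-2/9 + √14/9) + 27) = 5115/(241/9 + √14/9)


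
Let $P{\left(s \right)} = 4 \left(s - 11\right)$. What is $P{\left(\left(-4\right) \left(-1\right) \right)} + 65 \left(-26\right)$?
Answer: $-1718$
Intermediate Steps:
$P{\left(s \right)} = -44 + 4 s$ ($P{\left(s \right)} = 4 \left(-11 + s\right) = -44 + 4 s$)
$P{\left(\left(-4\right) \left(-1\right) \right)} + 65 \left(-26\right) = \left(-44 + 4 \left(\left(-4\right) \left(-1\right)\right)\right) + 65 \left(-26\right) = \left(-44 + 4 \cdot 4\right) - 1690 = \left(-44 + 16\right) - 1690 = -28 - 1690 = -1718$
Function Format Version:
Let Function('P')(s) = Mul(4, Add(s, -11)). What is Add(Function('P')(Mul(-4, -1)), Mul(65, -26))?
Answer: -1718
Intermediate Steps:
Function('P')(s) = Add(-44, Mul(4, s)) (Function('P')(s) = Mul(4, Add(-11, s)) = Add(-44, Mul(4, s)))
Add(Function('P')(Mul(-4, -1)), Mul(65, -26)) = Add(Add(-44, Mul(4, Mul(-4, -1))), Mul(65, -26)) = Add(Add(-44, Mul(4, 4)), -1690) = Add(Add(-44, 16), -1690) = Add(-28, -1690) = -1718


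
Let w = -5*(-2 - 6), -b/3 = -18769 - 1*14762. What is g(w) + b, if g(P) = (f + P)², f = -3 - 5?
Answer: 101617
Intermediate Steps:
b = 100593 (b = -3*(-18769 - 1*14762) = -3*(-18769 - 14762) = -3*(-33531) = 100593)
f = -8
w = 40 (w = -5*(-8) = 40)
g(P) = (-8 + P)²
g(w) + b = (-8 + 40)² + 100593 = 32² + 100593 = 1024 + 100593 = 101617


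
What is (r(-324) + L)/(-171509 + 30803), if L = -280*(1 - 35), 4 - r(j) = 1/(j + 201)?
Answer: -1171453/17306838 ≈ -0.067687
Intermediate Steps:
r(j) = 4 - 1/(201 + j) (r(j) = 4 - 1/(j + 201) = 4 - 1/(201 + j))
L = 9520 (L = -280*(-34) = 9520)
(r(-324) + L)/(-171509 + 30803) = ((803 + 4*(-324))/(201 - 324) + 9520)/(-171509 + 30803) = ((803 - 1296)/(-123) + 9520)/(-140706) = (-1/123*(-493) + 9520)*(-1/140706) = (493/123 + 9520)*(-1/140706) = (1171453/123)*(-1/140706) = -1171453/17306838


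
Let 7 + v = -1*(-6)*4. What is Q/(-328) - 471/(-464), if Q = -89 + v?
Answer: 23487/19024 ≈ 1.2346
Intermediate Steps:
v = 17 (v = -7 - 1*(-6)*4 = -7 + 6*4 = -7 + 24 = 17)
Q = -72 (Q = -89 + 17 = -72)
Q/(-328) - 471/(-464) = -72/(-328) - 471/(-464) = -72*(-1/328) - 471*(-1/464) = 9/41 + 471/464 = 23487/19024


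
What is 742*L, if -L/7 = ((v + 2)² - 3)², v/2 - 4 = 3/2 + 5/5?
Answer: -255981096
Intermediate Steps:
v = 13 (v = 8 + 2*(3/2 + 5/5) = 8 + 2*(3*(½) + 5*(⅕)) = 8 + 2*(3/2 + 1) = 8 + 2*(5/2) = 8 + 5 = 13)
L = -344988 (L = -7*((13 + 2)² - 3)² = -7*(15² - 3)² = -7*(225 - 3)² = -7*222² = -7*49284 = -344988)
742*L = 742*(-344988) = -255981096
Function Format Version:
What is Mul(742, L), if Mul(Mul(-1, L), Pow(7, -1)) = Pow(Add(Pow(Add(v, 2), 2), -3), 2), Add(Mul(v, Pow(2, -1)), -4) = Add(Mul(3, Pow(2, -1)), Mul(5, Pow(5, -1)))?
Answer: -255981096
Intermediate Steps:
v = 13 (v = Add(8, Mul(2, Add(Mul(3, Pow(2, -1)), Mul(5, Pow(5, -1))))) = Add(8, Mul(2, Add(Mul(3, Rational(1, 2)), Mul(5, Rational(1, 5))))) = Add(8, Mul(2, Add(Rational(3, 2), 1))) = Add(8, Mul(2, Rational(5, 2))) = Add(8, 5) = 13)
L = -344988 (L = Mul(-7, Pow(Add(Pow(Add(13, 2), 2), -3), 2)) = Mul(-7, Pow(Add(Pow(15, 2), -3), 2)) = Mul(-7, Pow(Add(225, -3), 2)) = Mul(-7, Pow(222, 2)) = Mul(-7, 49284) = -344988)
Mul(742, L) = Mul(742, -344988) = -255981096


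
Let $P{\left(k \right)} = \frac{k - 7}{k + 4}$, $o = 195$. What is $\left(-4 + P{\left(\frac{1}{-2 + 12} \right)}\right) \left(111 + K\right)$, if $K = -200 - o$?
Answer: $\frac{66172}{41} \approx 1614.0$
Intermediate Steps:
$P{\left(k \right)} = \frac{-7 + k}{4 + k}$
$K = -395$ ($K = -200 - 195 = -395$)
$\left(-4 + P{\left(\frac{1}{-2 + 12} \right)}\right) \left(111 + K\right) = \left(-4 + \frac{-7 + \frac{1}{-2 + 12}}{4 + \frac{1}{-2 + 12}}\right) \left(111 - 395\right) = \left(-4 + \frac{-7 + \frac{1}{10}}{4 + \frac{1}{10}}\right) \left(-284\right) = \left(-4 + \frac{1}{\frac{41}{10}} \left(- \frac{69}{10}\right)\right) \left(-284\right) = \left(-4 + \frac{10}{41} \left(- \frac{69}{10}\right)\right) \left(-284\right) = \left(-4 - \frac{69}{41}\right) \left(-284\right) = \left(- \frac{233}{41}\right) \left(-284\right) = \frac{66172}{41}$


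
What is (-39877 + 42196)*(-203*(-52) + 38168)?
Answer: 112990956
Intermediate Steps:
(-39877 + 42196)*(-203*(-52) + 38168) = 2319*(10556 + 38168) = 2319*48724 = 112990956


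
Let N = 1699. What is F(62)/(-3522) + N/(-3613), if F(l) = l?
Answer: -3103942/6362493 ≈ -0.48785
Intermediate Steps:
F(62)/(-3522) + N/(-3613) = 62/(-3522) + 1699/(-3613) = 62*(-1/3522) + 1699*(-1/3613) = -31/1761 - 1699/3613 = -3103942/6362493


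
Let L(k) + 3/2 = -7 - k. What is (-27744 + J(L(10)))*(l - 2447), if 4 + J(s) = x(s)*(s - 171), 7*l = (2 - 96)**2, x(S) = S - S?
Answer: 32873452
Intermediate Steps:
L(k) = -17/2 - k (L(k) = -3/2 + (-7 - k) = -17/2 - k)
x(S) = 0
l = 8836/7 (l = (2 - 96)**2/7 = (1/7)*(-94)**2 = (1/7)*8836 = 8836/7 ≈ 1262.3)
J(s) = -4 (J(s) = -4 + 0*(s - 171) = -4 + 0*(-171 + s) = -4 + 0 = -4)
(-27744 + J(L(10)))*(l - 2447) = (-27744 - 4)*(8836/7 - 2447) = -27748*(-8293/7) = 32873452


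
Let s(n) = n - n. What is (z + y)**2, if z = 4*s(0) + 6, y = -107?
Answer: 10201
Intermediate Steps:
s(n) = 0
z = 6 (z = 4*0 + 6 = 0 + 6 = 6)
(z + y)**2 = (6 - 107)**2 = (-101)**2 = 10201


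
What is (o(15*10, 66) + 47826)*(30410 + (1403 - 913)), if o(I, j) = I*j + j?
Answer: 1785772800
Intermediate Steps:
o(I, j) = j + I*j
(o(15*10, 66) + 47826)*(30410 + (1403 - 913)) = (66*(1 + 15*10) + 47826)*(30410 + (1403 - 913)) = (66*(1 + 150) + 47826)*(30410 + 490) = (66*151 + 47826)*30900 = (9966 + 47826)*30900 = 57792*30900 = 1785772800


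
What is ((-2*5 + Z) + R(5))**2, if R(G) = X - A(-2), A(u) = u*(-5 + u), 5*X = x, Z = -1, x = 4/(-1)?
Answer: 16641/25 ≈ 665.64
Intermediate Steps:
x = -4 (x = 4*(-1) = -4)
X = -4/5 (X = (1/5)*(-4) = -4/5 ≈ -0.80000)
R(G) = -74/5 (R(G) = -4/5 - (-2)*(-5 - 2) = -4/5 - (-2)*(-7) = -4/5 - 1*14 = -4/5 - 14 = -74/5)
((-2*5 + Z) + R(5))**2 = ((-2*5 - 1) - 74/5)**2 = ((-10 - 1) - 74/5)**2 = (-11 - 74/5)**2 = (-129/5)**2 = 16641/25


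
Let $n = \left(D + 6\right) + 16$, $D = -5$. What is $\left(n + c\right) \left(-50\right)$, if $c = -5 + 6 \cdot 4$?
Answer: $-1800$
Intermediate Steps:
$n = 17$ ($n = \left(-5 + 6\right) + 16 = 1 + 16 = 17$)
$c = 19$ ($c = -5 + 24 = 19$)
$\left(n + c\right) \left(-50\right) = \left(17 + 19\right) \left(-50\right) = 36 \left(-50\right) = -1800$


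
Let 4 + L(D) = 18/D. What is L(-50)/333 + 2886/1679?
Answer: 23842939/13977675 ≈ 1.7058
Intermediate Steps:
L(D) = -4 + 18/D
L(-50)/333 + 2886/1679 = (-4 + 18/(-50))/333 + 2886/1679 = (-4 + 18*(-1/50))*(1/333) + 2886*(1/1679) = (-4 - 9/25)*(1/333) + 2886/1679 = -109/25*1/333 + 2886/1679 = -109/8325 + 2886/1679 = 23842939/13977675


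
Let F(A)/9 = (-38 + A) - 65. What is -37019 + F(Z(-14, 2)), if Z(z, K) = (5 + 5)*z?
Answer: -39206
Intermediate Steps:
Z(z, K) = 10*z
F(A) = -927 + 9*A (F(A) = 9*((-38 + A) - 65) = 9*(-103 + A) = -927 + 9*A)
-37019 + F(Z(-14, 2)) = -37019 + (-927 + 9*(10*(-14))) = -37019 + (-927 + 9*(-140)) = -37019 + (-927 - 1260) = -37019 - 2187 = -39206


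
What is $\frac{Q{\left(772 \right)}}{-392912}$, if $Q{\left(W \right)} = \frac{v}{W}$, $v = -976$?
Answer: $\frac{61}{18958004} \approx 3.2176 \cdot 10^{-6}$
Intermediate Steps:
$Q{\left(W \right)} = - \frac{976}{W}$
$\frac{Q{\left(772 \right)}}{-392912} = \frac{\left(-976\right) \frac{1}{772}}{-392912} = \left(-976\right) \frac{1}{772} \left(- \frac{1}{392912}\right) = \left(- \frac{244}{193}\right) \left(- \frac{1}{392912}\right) = \frac{61}{18958004}$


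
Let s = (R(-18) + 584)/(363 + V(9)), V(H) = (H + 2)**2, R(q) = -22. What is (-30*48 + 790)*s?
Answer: -91325/121 ≈ -754.75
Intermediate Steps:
V(H) = (2 + H)**2
s = 281/242 (s = (-22 + 584)/(363 + (2 + 9)**2) = 562/(363 + 11**2) = 562/(363 + 121) = 562/484 = 562*(1/484) = 281/242 ≈ 1.1612)
(-30*48 + 790)*s = (-30*48 + 790)*(281/242) = (-1440 + 790)*(281/242) = -650*281/242 = -91325/121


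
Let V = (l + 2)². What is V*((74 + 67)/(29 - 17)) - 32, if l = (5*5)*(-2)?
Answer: 27040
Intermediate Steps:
l = -50 (l = 25*(-2) = -50)
V = 2304 (V = (-50 + 2)² = (-48)² = 2304)
V*((74 + 67)/(29 - 17)) - 32 = 2304*((74 + 67)/(29 - 17)) - 32 = 2304*(141/12) - 32 = 2304*(141*(1/12)) - 32 = 2304*(47/4) - 32 = 27072 - 32 = 27040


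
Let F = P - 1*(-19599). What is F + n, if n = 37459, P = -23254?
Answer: 33804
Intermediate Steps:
F = -3655 (F = -23254 - 1*(-19599) = -23254 + 19599 = -3655)
F + n = -3655 + 37459 = 33804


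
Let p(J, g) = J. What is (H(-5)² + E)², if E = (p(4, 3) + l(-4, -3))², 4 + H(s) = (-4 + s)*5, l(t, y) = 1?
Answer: 5885476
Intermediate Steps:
H(s) = -24 + 5*s (H(s) = -4 + (-4 + s)*5 = -4 + (-20 + 5*s) = -24 + 5*s)
E = 25 (E = (4 + 1)² = 5² = 25)
(H(-5)² + E)² = ((-24 + 5*(-5))² + 25)² = ((-24 - 25)² + 25)² = ((-49)² + 25)² = (2401 + 25)² = 2426² = 5885476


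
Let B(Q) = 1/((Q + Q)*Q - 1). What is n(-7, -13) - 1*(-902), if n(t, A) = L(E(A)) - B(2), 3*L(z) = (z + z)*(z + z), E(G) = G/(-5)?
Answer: 478207/525 ≈ 910.87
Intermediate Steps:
E(G) = -G/5 (E(G) = G*(-⅕) = -G/5)
L(z) = 4*z²/3 (L(z) = ((z + z)*(z + z))/3 = ((2*z)*(2*z))/3 = (4*z²)/3 = 4*z²/3)
B(Q) = 1/(-1 + 2*Q²) (B(Q) = 1/((2*Q)*Q - 1) = 1/(2*Q² - 1) = 1/(-1 + 2*Q²))
n(t, A) = -⅐ + 4*A²/75 (n(t, A) = 4*(-A/5)²/3 - 1/(-1 + 2*2²) = 4*(A²/25)/3 - 1/(-1 + 2*4) = 4*A²/75 - 1/(-1 + 8) = 4*A²/75 - 1/7 = 4*A²/75 - 1*⅐ = 4*A²/75 - ⅐ = -⅐ + 4*A²/75)
n(-7, -13) - 1*(-902) = (-⅐ + (4/75)*(-13)²) - 1*(-902) = (-⅐ + (4/75)*169) + 902 = (-⅐ + 676/75) + 902 = 4657/525 + 902 = 478207/525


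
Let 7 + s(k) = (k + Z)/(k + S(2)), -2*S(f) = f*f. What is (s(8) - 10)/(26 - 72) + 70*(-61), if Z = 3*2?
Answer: -294608/69 ≈ -4269.7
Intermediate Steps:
Z = 6
S(f) = -f**2/2 (S(f) = -f*f/2 = -f**2/2)
s(k) = -7 + (6 + k)/(-2 + k) (s(k) = -7 + (k + 6)/(k - 1/2*2**2) = -7 + (6 + k)/(k - 1/2*4) = -7 + (6 + k)/(k - 2) = -7 + (6 + k)/(-2 + k))
(s(8) - 10)/(26 - 72) + 70*(-61) = (2*(10 - 3*8)/(-2 + 8) - 10)/(26 - 72) + 70*(-61) = (2*(10 - 24)/6 - 10)/(-46) - 4270 = (2*(1/6)*(-14) - 10)*(-1/46) - 4270 = (-14/3 - 10)*(-1/46) - 4270 = -44/3*(-1/46) - 4270 = 22/69 - 4270 = -294608/69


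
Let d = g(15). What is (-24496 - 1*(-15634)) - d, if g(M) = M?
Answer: -8877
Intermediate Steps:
d = 15
(-24496 - 1*(-15634)) - d = (-24496 - 1*(-15634)) - 1*15 = (-24496 + 15634) - 15 = -8862 - 15 = -8877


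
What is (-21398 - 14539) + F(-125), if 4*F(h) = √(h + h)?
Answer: -35937 + 5*I*√10/4 ≈ -35937.0 + 3.9528*I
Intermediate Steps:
F(h) = √2*√h/4 (F(h) = √(h + h)/4 = √(2*h)/4 = (√2*√h)/4 = √2*√h/4)
(-21398 - 14539) + F(-125) = (-21398 - 14539) + √2*√(-125)/4 = -35937 + √2*(5*I*√5)/4 = -35937 + 5*I*√10/4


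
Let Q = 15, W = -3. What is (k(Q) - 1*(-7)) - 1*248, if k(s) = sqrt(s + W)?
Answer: -241 + 2*sqrt(3) ≈ -237.54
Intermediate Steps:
k(s) = sqrt(-3 + s) (k(s) = sqrt(s - 3) = sqrt(-3 + s))
(k(Q) - 1*(-7)) - 1*248 = (sqrt(-3 + 15) - 1*(-7)) - 1*248 = (sqrt(12) + 7) - 248 = (2*sqrt(3) + 7) - 248 = (7 + 2*sqrt(3)) - 248 = -241 + 2*sqrt(3)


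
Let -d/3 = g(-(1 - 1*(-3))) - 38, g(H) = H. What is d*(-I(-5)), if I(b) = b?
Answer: 630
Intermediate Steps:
d = 126 (d = -3*(-(1 - 1*(-3)) - 38) = -3*(-(1 + 3) - 38) = -3*(-1*4 - 38) = -3*(-4 - 38) = -3*(-42) = 126)
d*(-I(-5)) = 126*(-1*(-5)) = 126*5 = 630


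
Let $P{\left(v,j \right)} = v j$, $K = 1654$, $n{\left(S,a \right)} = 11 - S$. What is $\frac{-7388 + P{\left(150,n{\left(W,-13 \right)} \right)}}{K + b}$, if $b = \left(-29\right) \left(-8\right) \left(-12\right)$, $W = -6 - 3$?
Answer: $\frac{2194}{565} \approx 3.8832$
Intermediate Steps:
$W = -9$ ($W = -6 - 3 = -9$)
$b = -2784$ ($b = 232 \left(-12\right) = -2784$)
$P{\left(v,j \right)} = j v$
$\frac{-7388 + P{\left(150,n{\left(W,-13 \right)} \right)}}{K + b} = \frac{-7388 + \left(11 - -9\right) 150}{1654 - 2784} = \frac{-7388 + \left(11 + 9\right) 150}{-1130} = \left(-7388 + 20 \cdot 150\right) \left(- \frac{1}{1130}\right) = \left(-7388 + 3000\right) \left(- \frac{1}{1130}\right) = \left(-4388\right) \left(- \frac{1}{1130}\right) = \frac{2194}{565}$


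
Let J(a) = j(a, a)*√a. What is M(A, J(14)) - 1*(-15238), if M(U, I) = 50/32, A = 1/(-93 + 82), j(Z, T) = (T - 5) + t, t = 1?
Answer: 243833/16 ≈ 15240.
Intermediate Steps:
j(Z, T) = -4 + T (j(Z, T) = (T - 5) + 1 = (-5 + T) + 1 = -4 + T)
J(a) = √a*(-4 + a) (J(a) = (-4 + a)*√a = √a*(-4 + a))
A = -1/11 (A = 1/(-11) = -1/11 ≈ -0.090909)
M(U, I) = 25/16 (M(U, I) = 50*(1/32) = 25/16)
M(A, J(14)) - 1*(-15238) = 25/16 - 1*(-15238) = 25/16 + 15238 = 243833/16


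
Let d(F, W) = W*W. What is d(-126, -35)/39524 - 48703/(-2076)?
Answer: 240935059/10256478 ≈ 23.491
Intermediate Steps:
d(F, W) = W²
d(-126, -35)/39524 - 48703/(-2076) = (-35)²/39524 - 48703/(-2076) = 1225*(1/39524) - 48703*(-1/2076) = 1225/39524 + 48703/2076 = 240935059/10256478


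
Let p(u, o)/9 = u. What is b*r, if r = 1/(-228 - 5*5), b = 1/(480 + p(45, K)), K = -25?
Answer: -1/223905 ≈ -4.4662e-6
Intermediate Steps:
p(u, o) = 9*u
b = 1/885 (b = 1/(480 + 9*45) = 1/(480 + 405) = 1/885 ≈ 0.0011299)
r = -1/253 (r = 1/(-228 - 25) = 1/(-253) = -1/253 ≈ -0.0039526)
b*r = (1/885)*(-1/253) = -1/223905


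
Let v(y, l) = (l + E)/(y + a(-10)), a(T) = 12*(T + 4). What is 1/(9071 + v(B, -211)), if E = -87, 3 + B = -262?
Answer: 337/3057225 ≈ 0.00011023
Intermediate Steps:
B = -265 (B = -3 - 262 = -265)
a(T) = 48 + 12*T (a(T) = 12*(4 + T) = 48 + 12*T)
v(y, l) = (-87 + l)/(-72 + y) (v(y, l) = (l - 87)/(y + (48 + 12*(-10))) = (-87 + l)/(y + (48 - 120)) = (-87 + l)/(y - 72) = (-87 + l)/(-72 + y))
1/(9071 + v(B, -211)) = 1/(9071 + (-87 - 211)/(-72 - 265)) = 1/(9071 - 298/(-337)) = 1/(9071 - 1/337*(-298)) = 1/(9071 + 298/337) = 1/(3057225/337) = 337/3057225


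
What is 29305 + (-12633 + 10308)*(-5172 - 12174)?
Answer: 40358755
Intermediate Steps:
29305 + (-12633 + 10308)*(-5172 - 12174) = 29305 - 2325*(-17346) = 29305 + 40329450 = 40358755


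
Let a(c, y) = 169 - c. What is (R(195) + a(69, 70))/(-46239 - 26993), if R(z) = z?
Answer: -295/73232 ≈ -0.0040283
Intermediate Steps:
(R(195) + a(69, 70))/(-46239 - 26993) = (195 + (169 - 1*69))/(-46239 - 26993) = (195 + (169 - 69))/(-73232) = (195 + 100)*(-1/73232) = 295*(-1/73232) = -295/73232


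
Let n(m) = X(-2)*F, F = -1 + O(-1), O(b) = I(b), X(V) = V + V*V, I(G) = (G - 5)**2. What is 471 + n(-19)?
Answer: 541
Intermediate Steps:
I(G) = (-5 + G)**2
X(V) = V + V**2
O(b) = (-5 + b)**2
F = 35 (F = -1 + (-5 - 1)**2 = -1 + (-6)**2 = -1 + 36 = 35)
n(m) = 70 (n(m) = -2*(1 - 2)*35 = -2*(-1)*35 = 2*35 = 70)
471 + n(-19) = 471 + 70 = 541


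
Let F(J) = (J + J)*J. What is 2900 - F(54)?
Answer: -2932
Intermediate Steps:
F(J) = 2*J² (F(J) = (2*J)*J = 2*J²)
2900 - F(54) = 2900 - 2*54² = 2900 - 2*2916 = 2900 - 1*5832 = 2900 - 5832 = -2932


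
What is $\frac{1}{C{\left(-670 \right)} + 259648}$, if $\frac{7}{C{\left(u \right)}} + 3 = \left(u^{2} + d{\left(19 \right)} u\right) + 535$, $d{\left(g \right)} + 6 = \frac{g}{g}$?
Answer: $\frac{452782}{117563940743} \approx 3.8514 \cdot 10^{-6}$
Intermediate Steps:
$d{\left(g \right)} = -5$ ($d{\left(g \right)} = -6 + \frac{g}{g} = -6 + 1 = -5$)
$C{\left(u \right)} = \frac{7}{532 + u^{2} - 5 u}$ ($C{\left(u \right)} = \frac{7}{-3 + \left(\left(u^{2} - 5 u\right) + 535\right)} = \frac{7}{-3 + \left(535 + u^{2} - 5 u\right)} = \frac{7}{532 + u^{2} - 5 u}$)
$\frac{1}{C{\left(-670 \right)} + 259648} = \frac{1}{\frac{7}{532 + \left(-670\right)^{2} - -3350} + 259648} = \frac{1}{\frac{7}{532 + 448900 + 3350} + 259648} = \frac{1}{\frac{7}{452782} + 259648} = \frac{1}{\frac{117563940743}{452782}} = \frac{452782}{117563940743}$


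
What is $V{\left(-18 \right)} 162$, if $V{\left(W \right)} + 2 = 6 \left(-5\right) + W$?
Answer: $-8100$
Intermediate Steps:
$V{\left(W \right)} = -32 + W$ ($V{\left(W \right)} = -2 + \left(6 \left(-5\right) + W\right) = -2 + \left(-30 + W\right) = -32 + W$)
$V{\left(-18 \right)} 162 = \left(-32 - 18\right) 162 = \left(-50\right) 162 = -8100$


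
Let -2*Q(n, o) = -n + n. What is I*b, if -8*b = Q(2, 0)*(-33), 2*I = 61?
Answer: 0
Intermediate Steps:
I = 61/2 (I = (½)*61 = 61/2 ≈ 30.500)
Q(n, o) = 0 (Q(n, o) = -(-n + n)/2 = -½*0 = 0)
b = 0 (b = -0*(-33) = -⅛*0 = 0)
I*b = (61/2)*0 = 0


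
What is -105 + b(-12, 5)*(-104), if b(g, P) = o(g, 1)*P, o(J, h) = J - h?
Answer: 6655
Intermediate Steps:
b(g, P) = P*(-1 + g) (b(g, P) = (g - 1*1)*P = (g - 1)*P = (-1 + g)*P = P*(-1 + g))
-105 + b(-12, 5)*(-104) = -105 + (5*(-1 - 12))*(-104) = -105 + (5*(-13))*(-104) = -105 - 65*(-104) = -105 + 6760 = 6655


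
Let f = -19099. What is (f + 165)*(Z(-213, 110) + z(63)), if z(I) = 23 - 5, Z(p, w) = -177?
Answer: 3010506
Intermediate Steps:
z(I) = 18
(f + 165)*(Z(-213, 110) + z(63)) = (-19099 + 165)*(-177 + 18) = -18934*(-159) = 3010506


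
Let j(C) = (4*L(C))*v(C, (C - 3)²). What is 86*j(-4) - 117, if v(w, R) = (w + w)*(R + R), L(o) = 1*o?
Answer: 1078667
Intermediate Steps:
L(o) = o
v(w, R) = 4*R*w (v(w, R) = (2*w)*(2*R) = 4*R*w)
j(C) = 16*C²*(-3 + C)² (j(C) = (4*C)*(4*(C - 3)²*C) = (4*C)*(4*(-3 + C)²*C) = (4*C)*(4*C*(-3 + C)²) = 16*C²*(-3 + C)²)
86*j(-4) - 117 = 86*(16*(-4)²*(-3 - 4)²) - 117 = 86*(16*16*(-7)²) - 117 = 86*(16*16*49) - 117 = 86*12544 - 117 = 1078784 - 117 = 1078667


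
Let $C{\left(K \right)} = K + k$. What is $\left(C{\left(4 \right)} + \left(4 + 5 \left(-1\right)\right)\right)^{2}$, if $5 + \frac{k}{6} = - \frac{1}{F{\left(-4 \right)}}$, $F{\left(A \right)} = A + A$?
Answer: $\frac{11025}{16} \approx 689.06$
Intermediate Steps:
$F{\left(A \right)} = 2 A$
$k = - \frac{117}{4}$ ($k = -30 + 6 \left(- \frac{1}{2 \left(-4\right)}\right) = -30 + 6 \left(- \frac{1}{-8}\right) = -30 + 6 \left(\left(-1\right) \left(- \frac{1}{8}\right)\right) = -30 + 6 \cdot \frac{1}{8} = -30 + \frac{3}{4} = - \frac{117}{4} \approx -29.25$)
$C{\left(K \right)} = - \frac{117}{4} + K$ ($C{\left(K \right)} = K - \frac{117}{4} = - \frac{117}{4} + K$)
$\left(C{\left(4 \right)} + \left(4 + 5 \left(-1\right)\right)\right)^{2} = \left(\left(- \frac{117}{4} + 4\right) + \left(4 + 5 \left(-1\right)\right)\right)^{2} = \left(- \frac{101}{4} + \left(4 - 5\right)\right)^{2} = \left(- \frac{101}{4} - 1\right)^{2} = \left(- \frac{105}{4}\right)^{2} = \frac{11025}{16}$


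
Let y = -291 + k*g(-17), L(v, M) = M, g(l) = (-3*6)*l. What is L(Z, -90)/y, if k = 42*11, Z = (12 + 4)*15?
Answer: -30/47027 ≈ -0.00063793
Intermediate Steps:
Z = 240 (Z = 16*15 = 240)
k = 462
g(l) = -18*l
y = 141081 (y = -291 + 462*(-18*(-17)) = -291 + 462*306 = -291 + 141372 = 141081)
L(Z, -90)/y = -90/141081 = -90*1/141081 = -30/47027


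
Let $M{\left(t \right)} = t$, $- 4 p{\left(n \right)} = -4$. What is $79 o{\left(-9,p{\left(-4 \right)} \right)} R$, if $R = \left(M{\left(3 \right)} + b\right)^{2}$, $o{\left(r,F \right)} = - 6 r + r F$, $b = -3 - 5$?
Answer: $88875$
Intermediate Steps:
$p{\left(n \right)} = 1$ ($p{\left(n \right)} = \left(- \frac{1}{4}\right) \left(-4\right) = 1$)
$b = -8$
$o{\left(r,F \right)} = - 6 r + F r$
$R = 25$ ($R = \left(3 - 8\right)^{2} = \left(-5\right)^{2} = 25$)
$79 o{\left(-9,p{\left(-4 \right)} \right)} R = 79 \left(- 9 \left(-6 + 1\right)\right) 25 = 79 \left(\left(-9\right) \left(-5\right)\right) 25 = 79 \cdot 45 \cdot 25 = 3555 \cdot 25 = 88875$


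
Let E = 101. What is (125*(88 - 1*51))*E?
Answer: 467125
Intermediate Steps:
(125*(88 - 1*51))*E = (125*(88 - 1*51))*101 = (125*(88 - 51))*101 = (125*37)*101 = 4625*101 = 467125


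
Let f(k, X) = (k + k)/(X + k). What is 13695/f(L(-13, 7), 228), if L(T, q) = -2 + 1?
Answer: -3108765/2 ≈ -1.5544e+6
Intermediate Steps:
L(T, q) = -1
f(k, X) = 2*k/(X + k) (f(k, X) = (2*k)/(X + k) = 2*k/(X + k))
13695/f(L(-13, 7), 228) = 13695/((2*(-1)/(228 - 1))) = 13695/((2*(-1)/227)) = 13695/((2*(-1)*(1/227))) = 13695/(-2/227) = 13695*(-227/2) = -3108765/2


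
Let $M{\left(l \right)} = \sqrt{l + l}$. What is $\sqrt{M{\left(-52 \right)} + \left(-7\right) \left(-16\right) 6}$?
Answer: $\sqrt{672 + 2 i \sqrt{26}} \approx 25.924 + 0.1967 i$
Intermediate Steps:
$M{\left(l \right)} = \sqrt{2} \sqrt{l}$ ($M{\left(l \right)} = \sqrt{2 l} = \sqrt{2} \sqrt{l}$)
$\sqrt{M{\left(-52 \right)} + \left(-7\right) \left(-16\right) 6} = \sqrt{\sqrt{2} \sqrt{-52} + \left(-7\right) \left(-16\right) 6} = \sqrt{\sqrt{2} \cdot 2 i \sqrt{13} + 112 \cdot 6} = \sqrt{2 i \sqrt{26} + 672} = \sqrt{672 + 2 i \sqrt{26}}$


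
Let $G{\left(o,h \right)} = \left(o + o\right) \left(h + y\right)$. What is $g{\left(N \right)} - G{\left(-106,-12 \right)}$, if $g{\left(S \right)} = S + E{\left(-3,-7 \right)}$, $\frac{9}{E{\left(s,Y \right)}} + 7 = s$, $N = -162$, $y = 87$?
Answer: $\frac{157371}{10} \approx 15737.0$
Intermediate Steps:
$E{\left(s,Y \right)} = \frac{9}{-7 + s}$
$g{\left(S \right)} = - \frac{9}{10} + S$ ($g{\left(S \right)} = S + \frac{9}{-7 - 3} = S + \frac{9}{-10} = S + 9 \left(- \frac{1}{10}\right) = S - \frac{9}{10} = - \frac{9}{10} + S$)
$G{\left(o,h \right)} = 2 o \left(87 + h\right)$ ($G{\left(o,h \right)} = \left(o + o\right) \left(h + 87\right) = 2 o \left(87 + h\right)$)
$g{\left(N \right)} - G{\left(-106,-12 \right)} = \left(- \frac{9}{10} - 162\right) - 2 \left(-106\right) \left(87 - 12\right) = - \frac{1629}{10} - 2 \left(-106\right) 75 = - \frac{1629}{10} - -15900 = - \frac{1629}{10} + 15900 = \frac{157371}{10}$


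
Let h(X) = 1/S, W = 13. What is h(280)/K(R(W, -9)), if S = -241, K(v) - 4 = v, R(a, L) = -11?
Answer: 1/1687 ≈ 0.00059277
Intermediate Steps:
K(v) = 4 + v
h(X) = -1/241 (h(X) = 1/(-241) = -1/241)
h(280)/K(R(W, -9)) = -1/(241*(4 - 11)) = -1/241/(-7) = -1/241*(-1/7) = 1/1687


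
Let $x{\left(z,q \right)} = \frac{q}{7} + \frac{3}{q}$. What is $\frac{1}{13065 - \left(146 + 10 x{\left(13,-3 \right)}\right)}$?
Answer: $\frac{7}{90533} \approx 7.732 \cdot 10^{-5}$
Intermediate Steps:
$x{\left(z,q \right)} = \frac{3}{q} + \frac{q}{7}$ ($x{\left(z,q \right)} = q \frac{1}{7} + \frac{3}{q} = \frac{q}{7} + \frac{3}{q} = \frac{3}{q} + \frac{q}{7}$)
$\frac{1}{13065 - \left(146 + 10 x{\left(13,-3 \right)}\right)} = \frac{1}{13065 - \left(146 + 10 \left(\frac{3}{-3} + \frac{1}{7} \left(-3\right)\right)\right)} = \frac{1}{13065 - \left(146 + 10 \left(3 \left(- \frac{1}{3}\right) - \frac{3}{7}\right)\right)} = \frac{1}{13065 - \left(146 + 10 \left(-1 - \frac{3}{7}\right)\right)} = \frac{1}{13065 - \frac{922}{7}} = \frac{1}{\frac{90533}{7}} = \frac{7}{90533}$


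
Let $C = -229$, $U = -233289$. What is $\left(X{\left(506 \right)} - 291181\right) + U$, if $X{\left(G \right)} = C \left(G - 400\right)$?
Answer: $-548744$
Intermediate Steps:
$X{\left(G \right)} = 91600 - 229 G$ ($X{\left(G \right)} = - 229 \left(G - 400\right) = - 229 \left(-400 + G\right) = 91600 - 229 G$)
$\left(X{\left(506 \right)} - 291181\right) + U = \left(\left(91600 - 115874\right) - 291181\right) - 233289 = \left(-24274 - 291181\right) - 233289 = -315455 - 233289 = -548744$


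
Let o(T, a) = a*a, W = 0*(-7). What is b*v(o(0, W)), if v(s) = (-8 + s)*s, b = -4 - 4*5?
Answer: 0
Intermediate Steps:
W = 0
b = -24 (b = -4 - 20 = -24)
o(T, a) = a**2
v(s) = s*(-8 + s)
b*v(o(0, W)) = -24*0**2*(-8 + 0**2) = -0*(-8 + 0) = -0*(-8) = -24*0 = 0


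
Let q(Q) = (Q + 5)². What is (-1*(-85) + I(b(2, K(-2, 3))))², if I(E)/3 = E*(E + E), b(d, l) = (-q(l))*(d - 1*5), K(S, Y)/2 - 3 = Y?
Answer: 20342075427961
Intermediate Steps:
K(S, Y) = 6 + 2*Y
q(Q) = (5 + Q)²
b(d, l) = -(5 + l)²*(-5 + d) (b(d, l) = (-(5 + l)²)*(d - 1*5) = (-(5 + l)²)*(d - 5) = (-(5 + l)²)*(-5 + d) = -(5 + l)²*(-5 + d))
I(E) = 6*E² (I(E) = 3*(E*(E + E)) = 3*(E*(2*E)) = 3*(2*E²) = 6*E²)
(-1*(-85) + I(b(2, K(-2, 3))))² = (-1*(-85) + 6*((5 + (6 + 2*3))²*(5 - 1*2))²)² = (85 + 6*((5 + (6 + 6))²*(5 - 2))²)² = (85 + 6*((5 + 12)²*3)²)² = (85 + 6*(17²*3)²)² = (85 + 6*(289*3)²)² = (85 + 6*867²)² = (85 + 6*751689)² = (85 + 4510134)² = 4510219² = 20342075427961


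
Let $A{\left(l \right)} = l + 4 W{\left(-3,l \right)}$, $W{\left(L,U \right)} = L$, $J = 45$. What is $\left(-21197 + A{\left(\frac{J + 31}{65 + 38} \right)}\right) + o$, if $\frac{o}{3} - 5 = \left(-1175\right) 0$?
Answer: $- \frac{2182906}{103} \approx -21193.0$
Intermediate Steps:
$o = 15$ ($o = 15 + 3 \left(\left(-1175\right) 0\right) = 15 + 3 \cdot 0 = 15 + 0 = 15$)
$A{\left(l \right)} = -12 + l$ ($A{\left(l \right)} = l + 4 \left(-3\right) = l - 12 = -12 + l$)
$\left(-21197 + A{\left(\frac{J + 31}{65 + 38} \right)}\right) + o = \left(-21197 - \left(12 - \frac{45 + 31}{65 + 38}\right)\right) + 15 = \left(-21197 - \left(12 - \frac{76}{103}\right)\right) + 15 = \left(-21197 + \left(-12 + 76 \cdot \frac{1}{103}\right)\right) + 15 = \left(-21197 + \left(-12 + \frac{76}{103}\right)\right) + 15 = \left(-21197 - \frac{1160}{103}\right) + 15 = - \frac{2184451}{103} + 15 = - \frac{2182906}{103}$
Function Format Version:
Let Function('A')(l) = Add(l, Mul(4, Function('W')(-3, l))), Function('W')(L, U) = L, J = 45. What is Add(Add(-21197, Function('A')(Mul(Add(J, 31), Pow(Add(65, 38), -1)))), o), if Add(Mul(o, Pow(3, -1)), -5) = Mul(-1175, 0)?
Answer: Rational(-2182906, 103) ≈ -21193.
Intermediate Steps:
o = 15 (o = Add(15, Mul(3, Mul(-1175, 0))) = Add(15, Mul(3, 0)) = Add(15, 0) = 15)
Function('A')(l) = Add(-12, l) (Function('A')(l) = Add(l, Mul(4, -3)) = Add(l, -12) = Add(-12, l))
Add(Add(-21197, Function('A')(Mul(Add(J, 31), Pow(Add(65, 38), -1)))), o) = Add(Add(-21197, Add(-12, Mul(Add(45, 31), Pow(Add(65, 38), -1)))), 15) = Add(Add(-21197, Add(-12, Mul(76, Pow(103, -1)))), 15) = Add(Add(-21197, Add(-12, Mul(76, Rational(1, 103)))), 15) = Add(Add(-21197, Add(-12, Rational(76, 103))), 15) = Add(Add(-21197, Rational(-1160, 103)), 15) = Add(Rational(-2184451, 103), 15) = Rational(-2182906, 103)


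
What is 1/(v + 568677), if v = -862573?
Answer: -1/293896 ≈ -3.4026e-6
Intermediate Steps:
1/(v + 568677) = 1/(-862573 + 568677) = 1/(-293896) = -1/293896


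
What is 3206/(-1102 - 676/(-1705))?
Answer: -2733115/939117 ≈ -2.9103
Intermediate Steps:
3206/(-1102 - 676/(-1705)) = 3206/(-1102 - 676*(-1/1705)) = 3206/(-1102 + 676/1705) = 3206/(-1878234/1705) = 3206*(-1705/1878234) = -2733115/939117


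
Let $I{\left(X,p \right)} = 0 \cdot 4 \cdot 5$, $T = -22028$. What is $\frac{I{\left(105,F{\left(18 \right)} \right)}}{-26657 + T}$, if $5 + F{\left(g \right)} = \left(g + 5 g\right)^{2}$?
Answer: $0$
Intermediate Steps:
$F{\left(g \right)} = -5 + 36 g^{2}$ ($F{\left(g \right)} = -5 + \left(g + 5 g\right)^{2} = -5 + \left(6 g\right)^{2} = -5 + 36 g^{2}$)
$I{\left(X,p \right)} = 0$ ($I{\left(X,p \right)} = 0 \cdot 5 = 0$)
$\frac{I{\left(105,F{\left(18 \right)} \right)}}{-26657 + T} = \frac{0}{-26657 - 22028} = \frac{0}{-48685} = 0 \left(- \frac{1}{48685}\right) = 0$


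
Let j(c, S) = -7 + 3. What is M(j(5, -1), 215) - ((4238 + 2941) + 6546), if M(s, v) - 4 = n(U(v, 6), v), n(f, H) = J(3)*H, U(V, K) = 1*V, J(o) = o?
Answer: -13076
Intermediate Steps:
U(V, K) = V
j(c, S) = -4
n(f, H) = 3*H
M(s, v) = 4 + 3*v
M(j(5, -1), 215) - ((4238 + 2941) + 6546) = (4 + 3*215) - ((4238 + 2941) + 6546) = (4 + 645) - (7179 + 6546) = 649 - 1*13725 = 649 - 13725 = -13076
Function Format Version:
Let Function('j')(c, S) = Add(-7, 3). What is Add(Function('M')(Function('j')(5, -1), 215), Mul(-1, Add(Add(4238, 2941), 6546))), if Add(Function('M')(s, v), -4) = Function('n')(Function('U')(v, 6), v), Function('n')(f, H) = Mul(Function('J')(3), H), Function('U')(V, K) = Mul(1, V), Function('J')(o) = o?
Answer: -13076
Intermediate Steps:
Function('U')(V, K) = V
Function('j')(c, S) = -4
Function('n')(f, H) = Mul(3, H)
Function('M')(s, v) = Add(4, Mul(3, v))
Add(Function('M')(Function('j')(5, -1), 215), Mul(-1, Add(Add(4238, 2941), 6546))) = Add(Add(4, Mul(3, 215)), Mul(-1, Add(Add(4238, 2941), 6546))) = Add(Add(4, 645), Mul(-1, Add(7179, 6546))) = Add(649, Mul(-1, 13725)) = Add(649, -13725) = -13076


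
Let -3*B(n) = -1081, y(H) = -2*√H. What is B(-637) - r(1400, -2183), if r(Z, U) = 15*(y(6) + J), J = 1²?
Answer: 1036/3 + 30*√6 ≈ 418.82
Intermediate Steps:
J = 1
B(n) = 1081/3 (B(n) = -⅓*(-1081) = 1081/3)
r(Z, U) = 15 - 30*√6 (r(Z, U) = 15*(-2*√6 + 1) = 15*(1 - 2*√6) = 15 - 30*√6)
B(-637) - r(1400, -2183) = 1081/3 - (15 - 30*√6) = 1081/3 + (-15 + 30*√6) = 1036/3 + 30*√6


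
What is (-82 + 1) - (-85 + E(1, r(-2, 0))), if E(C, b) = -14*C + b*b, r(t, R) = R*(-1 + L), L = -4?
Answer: 18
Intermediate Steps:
r(t, R) = -5*R (r(t, R) = R*(-1 - 4) = R*(-5) = -5*R)
E(C, b) = b² - 14*C (E(C, b) = -14*C + b² = b² - 14*C)
(-82 + 1) - (-85 + E(1, r(-2, 0))) = (-82 + 1) - (-85 + ((-5*0)² - 14*1)) = -81 - (-85 + (0² - 14)) = -81 - (-85 + (0 - 14)) = -81 - (-85 - 14) = -81 - 1*(-99) = -81 + 99 = 18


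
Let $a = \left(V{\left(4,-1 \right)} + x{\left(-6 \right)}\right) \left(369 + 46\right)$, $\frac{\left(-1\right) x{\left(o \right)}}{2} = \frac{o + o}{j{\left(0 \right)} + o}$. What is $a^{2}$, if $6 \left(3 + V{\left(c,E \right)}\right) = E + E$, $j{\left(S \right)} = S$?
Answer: $\frac{83356900}{9} \approx 9.2619 \cdot 10^{6}$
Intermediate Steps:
$V{\left(c,E \right)} = -3 + \frac{E}{3}$ ($V{\left(c,E \right)} = -3 + \frac{E + E}{6} = -3 + \frac{2 E}{6} = -3 + \frac{E}{3}$)
$x{\left(o \right)} = -4$ ($x{\left(o \right)} = - 2 \frac{o + o}{0 + o} = - 2 \frac{2 o}{o} = \left(-2\right) 2 = -4$)
$a = - \frac{9130}{3}$ ($a = \left(\left(-3 + \frac{1}{3} \left(-1\right)\right) - 4\right) \left(369 + 46\right) = \left(\left(-3 - \frac{1}{3}\right) - 4\right) 415 = \left(- \frac{10}{3} - 4\right) 415 = \left(- \frac{22}{3}\right) 415 = - \frac{9130}{3} \approx -3043.3$)
$a^{2} = \left(- \frac{9130}{3}\right)^{2} = \frac{83356900}{9}$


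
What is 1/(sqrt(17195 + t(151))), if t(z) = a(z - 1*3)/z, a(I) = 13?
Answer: sqrt(392065158)/2596458 ≈ 0.0076260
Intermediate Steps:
t(z) = 13/z
1/(sqrt(17195 + t(151))) = 1/(sqrt(17195 + 13/151)) = 1/(sqrt(2596458/151)) = 1/(sqrt(392065158)/151) = sqrt(392065158)/2596458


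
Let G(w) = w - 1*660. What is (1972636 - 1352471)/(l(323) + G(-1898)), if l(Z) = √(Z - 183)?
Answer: -793191035/3271612 - 620165*√35/3271612 ≈ -243.57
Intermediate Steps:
l(Z) = √(-183 + Z)
G(w) = -660 + w (G(w) = w - 660 = -660 + w)
(1972636 - 1352471)/(l(323) + G(-1898)) = (1972636 - 1352471)/(√(-183 + 323) + (-660 - 1898)) = 620165/(√140 - 2558) = 620165/(2*√35 - 2558) = 620165/(-2558 + 2*√35)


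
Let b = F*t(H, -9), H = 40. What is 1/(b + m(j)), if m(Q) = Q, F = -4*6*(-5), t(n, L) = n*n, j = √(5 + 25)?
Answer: 6400/1228799999 - √30/36863999970 ≈ 5.2082e-6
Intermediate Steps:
j = √30 ≈ 5.4772
t(n, L) = n²
F = 120 (F = -24*(-5) = 120)
b = 192000 (b = 120*40² = 120*1600 = 192000)
1/(b + m(j)) = 1/(192000 + √30)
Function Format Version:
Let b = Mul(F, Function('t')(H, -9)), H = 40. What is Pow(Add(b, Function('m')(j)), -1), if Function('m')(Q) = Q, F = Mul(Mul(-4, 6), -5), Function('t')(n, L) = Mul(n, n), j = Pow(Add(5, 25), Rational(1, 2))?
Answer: Add(Rational(6400, 1228799999), Mul(Rational(-1, 36863999970), Pow(30, Rational(1, 2)))) ≈ 5.2082e-6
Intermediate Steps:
j = Pow(30, Rational(1, 2)) ≈ 5.4772
Function('t')(n, L) = Pow(n, 2)
F = 120 (F = Mul(-24, -5) = 120)
b = 192000 (b = Mul(120, Pow(40, 2)) = Mul(120, 1600) = 192000)
Pow(Add(b, Function('m')(j)), -1) = Pow(Add(192000, Pow(30, Rational(1, 2))), -1)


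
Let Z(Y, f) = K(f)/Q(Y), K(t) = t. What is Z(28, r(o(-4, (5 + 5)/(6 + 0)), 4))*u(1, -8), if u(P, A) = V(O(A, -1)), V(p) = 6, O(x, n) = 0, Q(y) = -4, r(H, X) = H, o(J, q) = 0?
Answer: 0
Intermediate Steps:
Z(Y, f) = -f/4 (Z(Y, f) = f/(-4) = f*(-1/4) = -f/4)
u(P, A) = 6
Z(28, r(o(-4, (5 + 5)/(6 + 0)), 4))*u(1, -8) = -1/4*0*6 = 0*6 = 0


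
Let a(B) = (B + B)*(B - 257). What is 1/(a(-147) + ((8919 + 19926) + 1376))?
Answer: 1/148997 ≈ 6.7115e-6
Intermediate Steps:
a(B) = 2*B*(-257 + B) (a(B) = (2*B)*(-257 + B) = 2*B*(-257 + B))
1/(a(-147) + ((8919 + 19926) + 1376)) = 1/(2*(-147)*(-257 - 147) + ((8919 + 19926) + 1376)) = 1/(2*(-147)*(-404) + (28845 + 1376)) = 1/(118776 + 30221) = 1/148997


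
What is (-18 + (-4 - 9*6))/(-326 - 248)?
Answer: 38/287 ≈ 0.13240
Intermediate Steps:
(-18 + (-4 - 9*6))/(-326 - 248) = (-18 + (-4 - 54))/(-574) = (-18 - 58)*(-1/574) = -76*(-1/574) = 38/287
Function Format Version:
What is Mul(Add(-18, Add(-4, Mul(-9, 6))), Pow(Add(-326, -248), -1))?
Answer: Rational(38, 287) ≈ 0.13240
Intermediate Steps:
Mul(Add(-18, Add(-4, Mul(-9, 6))), Pow(Add(-326, -248), -1)) = Mul(Add(-18, Add(-4, -54)), Pow(-574, -1)) = Mul(Add(-18, -58), Rational(-1, 574)) = Mul(-76, Rational(-1, 574)) = Rational(38, 287)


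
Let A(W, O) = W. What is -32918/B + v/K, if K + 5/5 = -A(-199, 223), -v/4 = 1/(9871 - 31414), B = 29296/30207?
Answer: -1060357754685545/31240624536 ≈ -33942.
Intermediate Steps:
B = 29296/30207 (B = 29296*(1/30207) = 29296/30207 ≈ 0.96984)
v = 4/21543 (v = -4/(9871 - 31414) = -4/(-21543) = -4*(-1/21543) = 4/21543 ≈ 0.00018568)
K = 198 (K = -1 - 1*(-199) = -1 + 199 = 198)
-32918/B + v/K = -32918/29296/30207 + (4/21543)/198 = -32918*30207/29296 + (4/21543)*(1/198) = -497177013/14648 + 2/2132757 = -1060357754685545/31240624536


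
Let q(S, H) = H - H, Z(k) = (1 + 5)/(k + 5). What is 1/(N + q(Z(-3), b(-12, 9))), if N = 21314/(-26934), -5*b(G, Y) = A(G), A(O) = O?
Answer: -13467/10657 ≈ -1.2637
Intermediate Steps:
b(G, Y) = -G/5
N = -10657/13467 (N = 21314*(-1/26934) = -10657/13467 ≈ -0.79134)
Z(k) = 6/(5 + k)
q(S, H) = 0
1/(N + q(Z(-3), b(-12, 9))) = 1/(-10657/13467 + 0) = 1/(-10657/13467) = -13467/10657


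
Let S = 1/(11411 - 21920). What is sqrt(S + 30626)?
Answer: sqrt(3382307284197)/10509 ≈ 175.00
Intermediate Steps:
S = -1/10509 (S = 1/(-10509) = -1/10509 ≈ -9.5156e-5)
sqrt(S + 30626) = sqrt(-1/10509 + 30626) = sqrt(321848633/10509) = sqrt(3382307284197)/10509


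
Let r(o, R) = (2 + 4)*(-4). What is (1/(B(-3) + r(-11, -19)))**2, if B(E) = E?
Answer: 1/729 ≈ 0.0013717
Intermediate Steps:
r(o, R) = -24 (r(o, R) = 6*(-4) = -24)
(1/(B(-3) + r(-11, -19)))**2 = (1/(-3 - 24))**2 = (1/(-27))**2 = (-1/27)**2 = 1/729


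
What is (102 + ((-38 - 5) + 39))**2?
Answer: 9604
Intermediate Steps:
(102 + ((-38 - 5) + 39))**2 = (102 + (-43 + 39))**2 = (102 - 4)**2 = 98**2 = 9604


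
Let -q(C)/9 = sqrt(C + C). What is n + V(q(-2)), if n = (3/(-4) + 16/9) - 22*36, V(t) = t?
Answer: -28475/36 - 18*I ≈ -790.97 - 18.0*I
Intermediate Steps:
q(C) = -9*sqrt(2)*sqrt(C) (q(C) = -9*sqrt(C + C) = -9*sqrt(2)*sqrt(C))
n = -28475/36 (n = (3*(-1/4) + 16*(1/9)) - 792 = (-3/4 + 16/9) - 792 = 37/36 - 792 = -28475/36 ≈ -790.97)
n + V(q(-2)) = -28475/36 - 9*sqrt(2)*sqrt(-2) = -28475/36 - 9*sqrt(2)*I*sqrt(2) = -28475/36 - 18*I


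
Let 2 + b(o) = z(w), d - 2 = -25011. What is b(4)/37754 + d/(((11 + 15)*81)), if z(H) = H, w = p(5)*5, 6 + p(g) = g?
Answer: -236051132/19877481 ≈ -11.875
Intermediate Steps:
d = -25009 (d = 2 - 25011 = -25009)
p(g) = -6 + g
w = -5 (w = (-6 + 5)*5 = -1*5 = -5)
b(o) = -7 (b(o) = -2 - 5 = -7)
b(4)/37754 + d/(((11 + 15)*81)) = -7/37754 - 25009*1/(81*(11 + 15)) = -7*1/37754 - 25009/(26*81) = -7/37754 - 25009/2106 = -236051132/19877481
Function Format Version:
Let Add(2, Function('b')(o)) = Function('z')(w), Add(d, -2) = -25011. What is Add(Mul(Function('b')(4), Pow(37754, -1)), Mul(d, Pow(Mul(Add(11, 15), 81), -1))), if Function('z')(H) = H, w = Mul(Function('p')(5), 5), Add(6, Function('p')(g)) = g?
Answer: Rational(-236051132, 19877481) ≈ -11.875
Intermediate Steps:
d = -25009 (d = Add(2, -25011) = -25009)
Function('p')(g) = Add(-6, g)
w = -5 (w = Mul(Add(-6, 5), 5) = Mul(-1, 5) = -5)
Function('b')(o) = -7 (Function('b')(o) = Add(-2, -5) = -7)
Add(Mul(Function('b')(4), Pow(37754, -1)), Mul(d, Pow(Mul(Add(11, 15), 81), -1))) = Add(Mul(-7, Pow(37754, -1)), Mul(-25009, Pow(Mul(Add(11, 15), 81), -1))) = Add(Mul(-7, Rational(1, 37754)), Mul(-25009, Pow(Mul(26, 81), -1))) = Add(Rational(-7, 37754), Mul(-25009, Pow(2106, -1))) = Add(Rational(-7, 37754), Mul(-25009, Rational(1, 2106))) = Add(Rational(-7, 37754), Rational(-25009, 2106)) = Rational(-236051132, 19877481)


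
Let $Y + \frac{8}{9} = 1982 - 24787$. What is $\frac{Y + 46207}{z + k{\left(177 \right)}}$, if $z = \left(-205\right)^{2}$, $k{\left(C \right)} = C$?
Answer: $\frac{105305}{189909} \approx 0.5545$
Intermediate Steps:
$z = 42025$
$Y = - \frac{205253}{9}$ ($Y = - \frac{8}{9} + \left(1982 - 24787\right) = - \frac{8}{9} - 22805 = - \frac{205253}{9} \approx -22806.0$)
$\frac{Y + 46207}{z + k{\left(177 \right)}} = \frac{- \frac{205253}{9} + 46207}{42025 + 177} = \frac{210610}{9 \cdot 42202} = \frac{210610}{9} \cdot \frac{1}{42202} = \frac{105305}{189909}$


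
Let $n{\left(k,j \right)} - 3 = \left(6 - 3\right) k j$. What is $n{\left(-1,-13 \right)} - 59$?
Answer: $-17$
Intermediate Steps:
$n{\left(k,j \right)} = 3 + 3 j k$ ($n{\left(k,j \right)} = 3 + \left(6 - 3\right) k j = 3 + 3 k j = 3 + 3 j k$)
$n{\left(-1,-13 \right)} - 59 = \left(3 + 3 \left(-13\right) \left(-1\right)\right) - 59 = \left(3 + 39\right) - 59 = 42 - 59 = -17$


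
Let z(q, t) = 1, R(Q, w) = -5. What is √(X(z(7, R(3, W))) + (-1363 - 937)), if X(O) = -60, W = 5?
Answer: 2*I*√590 ≈ 48.58*I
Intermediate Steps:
√(X(z(7, R(3, W))) + (-1363 - 937)) = √(-60 + (-1363 - 937)) = √(-60 - 2300) = √(-2360) = 2*I*√590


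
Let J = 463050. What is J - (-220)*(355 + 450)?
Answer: 640150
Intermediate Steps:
J - (-220)*(355 + 450) = 463050 - (-220)*(355 + 450) = 463050 - (-220)*805 = 463050 - 1*(-177100) = 463050 + 177100 = 640150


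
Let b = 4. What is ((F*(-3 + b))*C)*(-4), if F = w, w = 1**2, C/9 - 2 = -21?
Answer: 684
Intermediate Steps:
C = -171 (C = 18 + 9*(-21) = 18 - 189 = -171)
w = 1
F = 1
((F*(-3 + b))*C)*(-4) = ((1*(-3 + 4))*(-171))*(-4) = ((1*1)*(-171))*(-4) = (1*(-171))*(-4) = -171*(-4) = 684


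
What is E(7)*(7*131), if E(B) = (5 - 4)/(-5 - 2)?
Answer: -131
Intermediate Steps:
E(B) = -⅐ (E(B) = 1/(-7) = 1*(-⅐) = -⅐)
E(7)*(7*131) = -131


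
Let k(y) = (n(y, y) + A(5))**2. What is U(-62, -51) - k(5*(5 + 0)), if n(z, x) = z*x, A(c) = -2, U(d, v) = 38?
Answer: -388091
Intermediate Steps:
n(z, x) = x*z
k(y) = (-2 + y**2)**2 (k(y) = (y*y - 2)**2 = (y**2 - 2)**2 = (-2 + y**2)**2)
U(-62, -51) - k(5*(5 + 0)) = 38 - (-2 + (5*(5 + 0))**2)**2 = 38 - (-2 + (5*5)**2)**2 = 38 - (-2 + 25**2)**2 = 38 - (-2 + 625)**2 = 38 - 1*623**2 = 38 - 1*388129 = 38 - 388129 = -388091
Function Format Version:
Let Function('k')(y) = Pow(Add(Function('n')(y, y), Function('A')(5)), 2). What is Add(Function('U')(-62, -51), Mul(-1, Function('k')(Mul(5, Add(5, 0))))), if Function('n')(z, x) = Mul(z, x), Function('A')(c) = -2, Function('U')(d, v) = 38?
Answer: -388091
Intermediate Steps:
Function('n')(z, x) = Mul(x, z)
Function('k')(y) = Pow(Add(-2, Pow(y, 2)), 2) (Function('k')(y) = Pow(Add(Mul(y, y), -2), 2) = Pow(Add(Pow(y, 2), -2), 2) = Pow(Add(-2, Pow(y, 2)), 2))
Add(Function('U')(-62, -51), Mul(-1, Function('k')(Mul(5, Add(5, 0))))) = Add(38, Mul(-1, Pow(Add(-2, Pow(Mul(5, Add(5, 0)), 2)), 2))) = Add(38, Mul(-1, Pow(Add(-2, Pow(Mul(5, 5), 2)), 2))) = Add(38, Mul(-1, Pow(Add(-2, Pow(25, 2)), 2))) = Add(38, Mul(-1, Pow(Add(-2, 625), 2))) = Add(38, Mul(-1, Pow(623, 2))) = Add(38, Mul(-1, 388129)) = Add(38, -388129) = -388091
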